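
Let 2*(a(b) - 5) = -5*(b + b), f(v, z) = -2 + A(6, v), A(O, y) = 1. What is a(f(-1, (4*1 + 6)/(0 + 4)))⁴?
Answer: 10000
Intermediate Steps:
f(v, z) = -1 (f(v, z) = -2 + 1 = -1)
a(b) = 5 - 5*b (a(b) = 5 + (-5*(b + b))/2 = 5 + (-10*b)/2 = 5 - 5*b)
a(f(-1, (4*1 + 6)/(0 + 4)))⁴ = (5 - 5*(-1))⁴ = (5 + 5)⁴ = 10⁴ = 10000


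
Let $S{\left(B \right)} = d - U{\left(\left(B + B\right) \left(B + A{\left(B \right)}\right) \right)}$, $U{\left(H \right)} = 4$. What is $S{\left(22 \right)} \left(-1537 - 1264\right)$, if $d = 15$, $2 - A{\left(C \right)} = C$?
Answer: $-30811$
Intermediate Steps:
$A{\left(C \right)} = 2 - C$
$S{\left(B \right)} = 11$ ($S{\left(B \right)} = 15 - 4 = 11$)
$S{\left(22 \right)} \left(-1537 - 1264\right) = 11 \left(-1537 - 1264\right) = 11 \left(-2801\right) = -30811$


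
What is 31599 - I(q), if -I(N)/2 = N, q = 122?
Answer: 31843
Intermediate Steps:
I(N) = -2*N
31599 - I(q) = 31599 - (-2)*122 = 31599 - 1*(-244) = 31599 + 244 = 31843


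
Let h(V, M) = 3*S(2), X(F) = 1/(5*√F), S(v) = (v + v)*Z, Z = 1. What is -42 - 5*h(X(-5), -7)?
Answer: -102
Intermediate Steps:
S(v) = 2*v (S(v) = (v + v)*1 = (2*v)*1 = 2*v)
X(F) = 1/(5*√F)
h(V, M) = 12 (h(V, M) = 3*(2*2) = 3*4 = 12)
-42 - 5*h(X(-5), -7) = -42 - 5*12 = -42 - 60 = -102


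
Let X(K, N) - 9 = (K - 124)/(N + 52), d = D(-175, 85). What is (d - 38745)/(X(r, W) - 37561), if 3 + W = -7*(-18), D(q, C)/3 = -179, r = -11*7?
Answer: 6874350/6571801 ≈ 1.0460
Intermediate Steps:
r = -77
D(q, C) = -537 (D(q, C) = 3*(-179) = -537)
d = -537
W = 123 (W = -3 - 7*(-18) = -3 + 126 = 123)
X(K, N) = 9 + (-124 + K)/(52 + N) (X(K, N) = 9 + (K - 124)/(N + 52) = 9 + (-124 + K)/(52 + N))
(d - 38745)/(X(r, W) - 37561) = (-537 - 38745)/((344 - 77 + 9*123)/(52 + 123) - 37561) = -39282/((344 - 77 + 1107)/175 - 37561) = -39282/((1/175)*1374 - 37561) = -39282/(1374/175 - 37561) = -39282/(-6571801/175) = -39282*(-175/6571801) = 6874350/6571801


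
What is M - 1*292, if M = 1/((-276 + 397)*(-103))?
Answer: -3639197/12463 ≈ -292.00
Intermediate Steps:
M = -1/12463 (M = -1/103/121 = (1/121)*(-1/103) = -1/12463 ≈ -8.0238e-5)
M - 1*292 = -1/12463 - 1*292 = -1/12463 - 292 = -3639197/12463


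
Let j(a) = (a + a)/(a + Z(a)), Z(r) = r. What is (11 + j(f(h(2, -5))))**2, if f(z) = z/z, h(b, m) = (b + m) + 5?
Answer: 144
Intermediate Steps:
h(b, m) = 5 + b + m
f(z) = 1
j(a) = 1 (j(a) = (a + a)/(a + a) = (2*a)/((2*a)) = (2*a)*(1/(2*a)) = 1)
(11 + j(f(h(2, -5))))**2 = (11 + 1)**2 = 12**2 = 144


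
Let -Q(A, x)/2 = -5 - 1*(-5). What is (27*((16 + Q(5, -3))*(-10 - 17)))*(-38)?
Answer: 443232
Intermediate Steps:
Q(A, x) = 0 (Q(A, x) = -2*(-5 - 1*(-5)) = -2*(-5 + 5) = -2*0 = 0)
(27*((16 + Q(5, -3))*(-10 - 17)))*(-38) = (27*((16 + 0)*(-10 - 17)))*(-38) = (27*(16*(-27)))*(-38) = (27*(-432))*(-38) = -11664*(-38) = 443232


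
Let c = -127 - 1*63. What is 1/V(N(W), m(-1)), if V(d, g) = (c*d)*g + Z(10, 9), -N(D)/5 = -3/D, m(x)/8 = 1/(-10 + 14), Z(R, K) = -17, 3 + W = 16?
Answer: -13/5921 ≈ -0.0021956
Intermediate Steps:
W = 13 (W = -3 + 16 = 13)
c = -190 (c = -127 - 63 = -190)
m(x) = 2 (m(x) = 8/(-10 + 14) = 8/4 = 8*(¼) = 2)
N(D) = 15/D (N(D) = -(-15)/D = 15/D)
V(d, g) = -17 - 190*d*g (V(d, g) = (-190*d)*g - 17 = -190*d*g - 17 = -17 - 190*d*g)
1/V(N(W), m(-1)) = 1/(-17 - 190*15/13*2) = 1/(-17 - 5700/13) = 1/(-5921/13) = -13/5921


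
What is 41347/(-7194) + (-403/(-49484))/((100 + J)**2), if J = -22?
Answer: -159589128775/27767055888 ≈ -5.7474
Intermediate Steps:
41347/(-7194) + (-403/(-49484))/((100 + J)**2) = 41347/(-7194) + (-403/(-49484))/((100 - 22)**2) = 41347*(-1/7194) + (-403*(-1/49484))/(78**2) = -41347/7194 + (403/49484)/6084 = -41347/7194 + (403/49484)*(1/6084) = -41347/7194 + 31/23158512 = -159589128775/27767055888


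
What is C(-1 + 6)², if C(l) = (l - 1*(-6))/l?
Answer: 121/25 ≈ 4.8400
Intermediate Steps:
C(l) = (6 + l)/l (C(l) = (l + 6)/l = (6 + l)/l)
C(-1 + 6)² = ((6 + (-1 + 6))/(-1 + 6))² = ((6 + 5)/5)² = ((⅕)*11)² = (11/5)² = 121/25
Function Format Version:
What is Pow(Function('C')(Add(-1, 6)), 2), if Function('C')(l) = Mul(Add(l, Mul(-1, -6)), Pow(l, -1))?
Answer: Rational(121, 25) ≈ 4.8400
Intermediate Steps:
Function('C')(l) = Mul(Pow(l, -1), Add(6, l)) (Function('C')(l) = Mul(Add(l, 6), Pow(l, -1)) = Mul(Add(6, l), Pow(l, -1)) = Mul(Pow(l, -1), Add(6, l)))
Pow(Function('C')(Add(-1, 6)), 2) = Pow(Mul(Pow(Add(-1, 6), -1), Add(6, Add(-1, 6))), 2) = Pow(Mul(Pow(5, -1), Add(6, 5)), 2) = Pow(Mul(Rational(1, 5), 11), 2) = Pow(Rational(11, 5), 2) = Rational(121, 25)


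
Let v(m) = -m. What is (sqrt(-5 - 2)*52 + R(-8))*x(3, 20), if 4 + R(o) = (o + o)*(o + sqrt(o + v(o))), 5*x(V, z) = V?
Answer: 372/5 + 156*I*sqrt(7)/5 ≈ 74.4 + 82.547*I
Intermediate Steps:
x(V, z) = V/5
R(o) = -4 + 2*o**2 (R(o) = -4 + (o + o)*(o + sqrt(o - o)) = -4 + (2*o)*(o + sqrt(0)) = -4 + (2*o)*(o + 0) = -4 + (2*o)*o = -4 + 2*o**2)
(sqrt(-5 - 2)*52 + R(-8))*x(3, 20) = (sqrt(-5 - 2)*52 + (-4 + 2*(-8)**2))*((1/5)*3) = (sqrt(-7)*52 + (-4 + 2*64))*(3/5) = ((I*sqrt(7))*52 + (-4 + 128))*(3/5) = (52*I*sqrt(7) + 124)*(3/5) = (124 + 52*I*sqrt(7))*(3/5) = 372/5 + 156*I*sqrt(7)/5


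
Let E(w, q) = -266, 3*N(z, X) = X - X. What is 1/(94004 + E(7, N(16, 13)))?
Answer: 1/93738 ≈ 1.0668e-5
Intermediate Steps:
N(z, X) = 0 (N(z, X) = (X - X)/3 = (⅓)*0 = 0)
1/(94004 + E(7, N(16, 13))) = 1/(94004 - 266) = 1/93738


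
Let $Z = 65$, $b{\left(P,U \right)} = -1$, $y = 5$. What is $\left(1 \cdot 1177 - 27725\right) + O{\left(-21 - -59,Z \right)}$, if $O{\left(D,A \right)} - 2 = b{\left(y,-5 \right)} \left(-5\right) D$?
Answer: $-26356$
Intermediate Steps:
$O{\left(D,A \right)} = 2 + 5 D$ ($O{\left(D,A \right)} = 2 + \left(-1\right) \left(-5\right) D = 2 + 5 D$)
$\left(1 \cdot 1177 - 27725\right) + O{\left(-21 - -59,Z \right)} = \left(1 \cdot 1177 - 27725\right) + \left(2 + 5 \left(-21 - -59\right)\right) = \left(1177 - 27725\right) + \left(2 + 5 \left(-21 + 59\right)\right) = \left(1177 - 27725\right) + \left(2 + 5 \cdot 38\right) = -26548 + \left(2 + 190\right) = -26548 + 192 = -26356$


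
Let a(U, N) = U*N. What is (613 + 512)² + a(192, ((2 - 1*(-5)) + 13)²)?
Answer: 1342425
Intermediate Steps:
a(U, N) = N*U
(613 + 512)² + a(192, ((2 - 1*(-5)) + 13)²) = (613 + 512)² + ((2 - 1*(-5)) + 13)²*192 = 1125² + ((2 + 5) + 13)²*192 = 1265625 + (7 + 13)²*192 = 1265625 + 20²*192 = 1265625 + 400*192 = 1265625 + 76800 = 1342425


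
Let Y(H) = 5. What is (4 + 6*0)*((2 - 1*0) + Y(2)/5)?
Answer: 12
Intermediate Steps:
(4 + 6*0)*((2 - 1*0) + Y(2)/5) = (4 + 6*0)*((2 - 1*0) + 5/5) = (4 + 0)*((2 + 0) + 5*(⅕)) = 4*(2 + 1) = 4*3 = 12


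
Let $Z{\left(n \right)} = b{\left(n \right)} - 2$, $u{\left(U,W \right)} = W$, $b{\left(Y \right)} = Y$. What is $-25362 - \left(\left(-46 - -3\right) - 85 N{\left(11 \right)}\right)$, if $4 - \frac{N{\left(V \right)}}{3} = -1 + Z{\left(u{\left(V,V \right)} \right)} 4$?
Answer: $-33224$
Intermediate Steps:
$Z{\left(n \right)} = -2 + n$ ($Z{\left(n \right)} = n - 2 = -2 + n$)
$N{\left(V \right)} = 39 - 12 V$ ($N{\left(V \right)} = 12 - 3 \left(-1 + \left(-2 + V\right) 4\right) = 12 - 3 \left(-1 + \left(-8 + 4 V\right)\right) = 12 - 3 \left(-9 + 4 V\right) = 12 - \left(-27 + 12 V\right) = 39 - 12 V$)
$-25362 - \left(\left(-46 - -3\right) - 85 N{\left(11 \right)}\right) = -25362 - \left(\left(-46 - -3\right) - 85 \left(39 - 132\right)\right) = -25362 - \left(\left(-46 + 3\right) - 85 \left(39 - 132\right)\right) = -25362 - \left(-43 - -7905\right) = -25362 - \left(-43 + 7905\right) = -25362 - 7862 = -33224$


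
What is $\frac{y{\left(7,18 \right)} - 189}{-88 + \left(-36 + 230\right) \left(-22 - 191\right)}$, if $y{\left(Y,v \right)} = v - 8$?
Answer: $\frac{179}{41410} \approx 0.0043226$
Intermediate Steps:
$y{\left(Y,v \right)} = -8 + v$
$\frac{y{\left(7,18 \right)} - 189}{-88 + \left(-36 + 230\right) \left(-22 - 191\right)} = \frac{\left(-8 + 18\right) - 189}{-88 + \left(-36 + 230\right) \left(-22 - 191\right)} = \frac{10 - 189}{-88 + 194 \left(-213\right)} = - \frac{179}{-88 - 41322} = - \frac{179}{-41410} = \left(-179\right) \left(- \frac{1}{41410}\right) = \frac{179}{41410}$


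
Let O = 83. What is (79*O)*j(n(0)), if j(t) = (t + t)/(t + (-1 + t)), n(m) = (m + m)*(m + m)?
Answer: 0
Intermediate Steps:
n(m) = 4*m² (n(m) = (2*m)*(2*m) = 4*m²)
j(t) = 2*t/(-1 + 2*t) (j(t) = (2*t)/(-1 + 2*t) = 2*t/(-1 + 2*t))
(79*O)*j(n(0)) = (79*83)*(2*(4*0²)/(-1 + 2*(4*0²))) = 6557*(2*(4*0)/(-1 + 2*(4*0))) = 6557*(2*0/(-1 + 2*0)) = 6557*(2*0/(-1 + 0)) = 6557*(2*0/(-1)) = 6557*(2*0*(-1)) = 6557*0 = 0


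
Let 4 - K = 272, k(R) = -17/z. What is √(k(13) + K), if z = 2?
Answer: I*√1106/2 ≈ 16.628*I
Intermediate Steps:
k(R) = -17/2
K = -268 (K = 4 - 1*272 = 4 - 272 = -268)
√(k(13) + K) = √(-17/2 - 268) = √(-553/2) = I*√1106/2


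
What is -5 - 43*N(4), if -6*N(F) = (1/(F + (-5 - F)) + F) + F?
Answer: 509/10 ≈ 50.900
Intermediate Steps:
N(F) = 1/30 - F/3 (N(F) = -((1/(F + (-5 - F)) + F) + F)/6 = -((1/(-5) + F) + F)/6 = -((-⅕ + F) + F)/6 = -(-⅕ + 2*F)/6 = 1/30 - F/3)
-5 - 43*N(4) = -5 - 43*(1/30 - ⅓*4) = -5 - 43*(1/30 - 4/3) = -5 - 43*(-13/10) = -5 + 559/10 = 509/10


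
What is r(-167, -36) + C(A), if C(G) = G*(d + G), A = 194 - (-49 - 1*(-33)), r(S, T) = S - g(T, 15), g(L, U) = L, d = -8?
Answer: 42289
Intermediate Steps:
r(S, T) = S - T
A = 210 (A = 194 - (-49 + 33) = 194 - 1*(-16) = 194 + 16 = 210)
C(G) = G*(-8 + G)
r(-167, -36) + C(A) = (-167 - 1*(-36)) + 210*(-8 + 210) = (-167 + 36) + 210*202 = -131 + 42420 = 42289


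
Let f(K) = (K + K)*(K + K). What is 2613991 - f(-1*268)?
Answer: 2326695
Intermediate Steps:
f(K) = 4*K² (f(K) = (2*K)*(2*K) = 4*K²)
2613991 - f(-1*268) = 2613991 - 4*(-1*268)² = 2613991 - 4*(-268)² = 2613991 - 4*71824 = 2613991 - 1*287296 = 2613991 - 287296 = 2326695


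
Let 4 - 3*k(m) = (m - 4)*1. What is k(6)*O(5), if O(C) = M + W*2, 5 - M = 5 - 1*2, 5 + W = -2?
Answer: -8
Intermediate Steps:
W = -7 (W = -5 - 2 = -7)
M = 2 (M = 5 - (5 - 1*2) = 5 - (5 - 2) = 5 - 1*3 = 5 - 3 = 2)
O(C) = -12 (O(C) = 2 - 7*2 = 2 - 14 = -12)
k(m) = 8/3 - m/3 (k(m) = 4/3 - (m - 4)/3 = 4/3 - (-4 + m)/3 = 4/3 + (4/3 - m/3) = 8/3 - m/3)
k(6)*O(5) = (8/3 - ⅓*6)*(-12) = (8/3 - 2)*(-12) = (⅔)*(-12) = -8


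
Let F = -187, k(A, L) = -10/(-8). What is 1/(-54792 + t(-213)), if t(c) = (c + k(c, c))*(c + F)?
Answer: 1/29908 ≈ 3.3436e-5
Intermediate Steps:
k(A, L) = 5/4 (k(A, L) = -10*(-⅛) = 5/4)
t(c) = (-187 + c)*(5/4 + c) (t(c) = (c + 5/4)*(c - 187) = (5/4 + c)*(-187 + c) = (-187 + c)*(5/4 + c))
1/(-54792 + t(-213)) = 1/(-54792 + (-935/4 + (-213)² - 743/4*(-213))) = 1/(-54792 + (-935/4 + 45369 + 158259/4)) = 1/(-54792 + 84700) = 1/29908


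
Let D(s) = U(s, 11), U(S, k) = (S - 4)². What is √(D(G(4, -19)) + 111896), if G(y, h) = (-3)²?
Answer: √111921 ≈ 334.55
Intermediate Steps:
U(S, k) = (-4 + S)²
G(y, h) = 9
D(s) = (-4 + s)²
√(D(G(4, -19)) + 111896) = √((-4 + 9)² + 111896) = √(5² + 111896) = √(25 + 111896) = √111921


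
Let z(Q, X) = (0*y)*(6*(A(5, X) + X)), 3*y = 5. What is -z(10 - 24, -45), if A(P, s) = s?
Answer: 0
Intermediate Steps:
y = 5/3 (y = (1/3)*5 = 5/3 ≈ 1.6667)
z(Q, X) = 0 (z(Q, X) = (0*(5/3))*(6*(X + X)) = 0*(6*(2*X)) = 0*(12*X) = 0)
-z(10 - 24, -45) = -1*0 = 0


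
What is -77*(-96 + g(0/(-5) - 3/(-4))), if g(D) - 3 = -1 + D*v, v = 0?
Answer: 7238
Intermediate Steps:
g(D) = 2 (g(D) = 3 + (-1 + D*0) = 3 + (-1 + 0) = 3 - 1 = 2)
-77*(-96 + g(0/(-5) - 3/(-4))) = -77*(-96 + 2) = -77*(-94) = 7238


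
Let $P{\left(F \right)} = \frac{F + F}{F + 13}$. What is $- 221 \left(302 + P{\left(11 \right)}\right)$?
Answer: $- \frac{803335}{12} \approx -66945.0$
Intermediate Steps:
$P{\left(F \right)} = \frac{2 F}{13 + F}$
$- 221 \left(302 + P{\left(11 \right)}\right) = - 221 \left(302 + 2 \cdot 11 \frac{1}{13 + 11}\right) = - 221 \left(302 + 2 \cdot 11 \cdot \frac{1}{24}\right) = - 221 \left(302 + \frac{11}{12}\right) = \left(-221\right) \frac{3635}{12} = - \frac{803335}{12}$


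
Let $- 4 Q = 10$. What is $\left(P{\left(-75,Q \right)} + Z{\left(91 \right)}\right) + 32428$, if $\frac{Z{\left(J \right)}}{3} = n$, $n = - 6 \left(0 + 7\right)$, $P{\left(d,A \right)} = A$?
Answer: $\frac{64599}{2} \approx 32300.0$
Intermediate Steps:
$Q = - \frac{5}{2}$ ($Q = \left(- \frac{1}{4}\right) 10 = - \frac{5}{2} \approx -2.5$)
$n = -42$ ($n = \left(-6\right) 7 = -42$)
$Z{\left(J \right)} = -126$ ($Z{\left(J \right)} = 3 \left(-42\right) = -126$)
$\left(P{\left(-75,Q \right)} + Z{\left(91 \right)}\right) + 32428 = \left(- \frac{5}{2} - 126\right) + 32428 = - \frac{257}{2} + 32428 = \frac{64599}{2}$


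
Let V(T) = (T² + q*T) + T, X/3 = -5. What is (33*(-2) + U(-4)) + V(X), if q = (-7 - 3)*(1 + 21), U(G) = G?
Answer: 3440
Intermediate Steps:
X = -15 (X = 3*(-5) = -15)
q = -220 (q = -10*22 = -220)
V(T) = T² - 219*T (V(T) = (T² - 220*T) + T = T² - 219*T)
(33*(-2) + U(-4)) + V(X) = (33*(-2) - 4) - 15*(-219 - 15) = (-66 - 4) - 15*(-234) = -70 + 3510 = 3440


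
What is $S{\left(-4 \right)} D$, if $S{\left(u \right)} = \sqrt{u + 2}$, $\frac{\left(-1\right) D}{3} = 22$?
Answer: $- 66 i \sqrt{2} \approx - 93.338 i$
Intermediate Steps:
$D = -66$ ($D = \left(-3\right) 22 = -66$)
$S{\left(u \right)} = \sqrt{2 + u}$
$S{\left(-4 \right)} D = \sqrt{2 - 4} \left(-66\right) = \sqrt{-2} \left(-66\right) = i \sqrt{2} \left(-66\right) = - 66 i \sqrt{2}$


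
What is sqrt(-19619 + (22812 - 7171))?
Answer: 3*I*sqrt(442) ≈ 63.071*I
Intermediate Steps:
sqrt(-19619 + (22812 - 7171)) = sqrt(-19619 + 15641) = sqrt(-3978) = 3*I*sqrt(442)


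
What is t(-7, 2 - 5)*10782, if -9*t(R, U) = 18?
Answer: -21564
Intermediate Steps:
t(R, U) = -2 (t(R, U) = -⅑*18 = -2)
t(-7, 2 - 5)*10782 = -2*10782 = -21564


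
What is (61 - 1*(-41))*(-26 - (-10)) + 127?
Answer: -1505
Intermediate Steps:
(61 - 1*(-41))*(-26 - (-10)) + 127 = (61 + 41)*(-26 - 1*(-10)) + 127 = 102*(-26 + 10) + 127 = 102*(-16) + 127 = -1632 + 127 = -1505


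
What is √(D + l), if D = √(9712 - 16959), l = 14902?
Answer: √(14902 + I*√7247) ≈ 122.07 + 0.3487*I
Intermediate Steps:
D = I*√7247 (D = √(-7247) = I*√7247 ≈ 85.129*I)
√(D + l) = √(I*√7247 + 14902) = √(14902 + I*√7247)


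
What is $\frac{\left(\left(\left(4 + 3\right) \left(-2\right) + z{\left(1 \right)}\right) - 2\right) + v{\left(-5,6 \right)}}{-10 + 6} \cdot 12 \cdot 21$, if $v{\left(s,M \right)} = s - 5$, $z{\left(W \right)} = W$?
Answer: $1575$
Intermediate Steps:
$v{\left(s,M \right)} = -5 + s$
$\frac{\left(\left(\left(4 + 3\right) \left(-2\right) + z{\left(1 \right)}\right) - 2\right) + v{\left(-5,6 \right)}}{-10 + 6} \cdot 12 \cdot 21 = \frac{\left(\left(\left(4 + 3\right) \left(-2\right) + 1\right) - 2\right) - 10}{-10 + 6} \cdot 12 \cdot 21 = \frac{\left(\left(7 \left(-2\right) + 1\right) - 2\right) - 10}{-4} \cdot 12 \cdot 21 = \left(\left(\left(-14 + 1\right) - 2\right) - 10\right) \left(- \frac{1}{4}\right) 12 \cdot 21 = \left(\left(-13 - 2\right) - 10\right) \left(- \frac{1}{4}\right) 12 \cdot 21 = \left(-15 - 10\right) \left(- \frac{1}{4}\right) 12 \cdot 21 = \left(-25\right) \left(- \frac{1}{4}\right) 12 \cdot 21 = \frac{25}{4} \cdot 12 \cdot 21 = 75 \cdot 21 = 1575$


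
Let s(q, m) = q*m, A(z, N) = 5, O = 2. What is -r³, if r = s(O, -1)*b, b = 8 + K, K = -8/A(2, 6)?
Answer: 262144/125 ≈ 2097.2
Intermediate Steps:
K = -8/5 ≈ -1.6000
b = 32/5 (b = 8 - 8/5 = 32/5 ≈ 6.4000)
s(q, m) = m*q
r = -64/5 (r = -1*2*(32/5) = -2*32/5 = -64/5 ≈ -12.800)
-r³ = -(-64/5)³ = -1*(-262144/125) = 262144/125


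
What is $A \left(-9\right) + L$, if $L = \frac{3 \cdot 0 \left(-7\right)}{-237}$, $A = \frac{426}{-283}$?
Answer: $\frac{3834}{283} \approx 13.548$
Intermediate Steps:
$A = - \frac{426}{283}$ ($A = 426 \left(- \frac{1}{283}\right) = - \frac{426}{283} \approx -1.5053$)
$L = 0$ ($L = 0 \left(-7\right) \left(- \frac{1}{237}\right) = 0 \left(- \frac{1}{237}\right) = 0$)
$A \left(-9\right) + L = \left(- \frac{426}{283}\right) \left(-9\right) + 0 = \frac{3834}{283} + 0 = \frac{3834}{283}$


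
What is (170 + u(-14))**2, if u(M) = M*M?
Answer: 133956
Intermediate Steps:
u(M) = M**2
(170 + u(-14))**2 = (170 + (-14)**2)**2 = (170 + 196)**2 = 366**2 = 133956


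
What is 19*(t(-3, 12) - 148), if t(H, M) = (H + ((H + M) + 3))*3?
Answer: -2299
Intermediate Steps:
t(H, M) = 9 + 3*M + 6*H (t(H, M) = (H + (3 + H + M))*3 = (3 + M + 2*H)*3 = 9 + 3*M + 6*H)
19*(t(-3, 12) - 148) = 19*((9 + 3*12 + 6*(-3)) - 148) = 19*((9 + 36 - 18) - 148) = 19*(27 - 148) = 19*(-121) = -2299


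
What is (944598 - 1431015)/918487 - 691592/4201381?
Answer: -2678841403181/3858913830547 ≈ -0.69420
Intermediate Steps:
(944598 - 1431015)/918487 - 691592/4201381 = -486417*1/918487 - 691592*1/4201381 = -486417/918487 - 691592/4201381 = -2678841403181/3858913830547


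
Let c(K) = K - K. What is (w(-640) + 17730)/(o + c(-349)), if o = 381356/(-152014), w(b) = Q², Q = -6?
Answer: -675170181/95339 ≈ -7081.8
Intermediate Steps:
c(K) = 0
w(b) = 36 (w(b) = (-6)² = 36)
o = -190678/76007 (o = 381356*(-1/152014) = -190678/76007 ≈ -2.5087)
(w(-640) + 17730)/(o + c(-349)) = (36 + 17730)/(-190678/76007 + 0) = 17766/(-190678/76007) = 17766*(-76007/190678) = -675170181/95339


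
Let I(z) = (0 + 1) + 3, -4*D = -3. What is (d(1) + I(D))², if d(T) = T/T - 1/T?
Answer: 16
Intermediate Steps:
D = ¾ (D = -¼*(-3) = ¾ ≈ 0.75000)
I(z) = 4 (I(z) = 1 + 3 = 4)
d(T) = 1 - 1/T
(d(1) + I(D))² = ((-1 + 1)/1 + 4)² = (1*0 + 4)² = (0 + 4)² = 4² = 16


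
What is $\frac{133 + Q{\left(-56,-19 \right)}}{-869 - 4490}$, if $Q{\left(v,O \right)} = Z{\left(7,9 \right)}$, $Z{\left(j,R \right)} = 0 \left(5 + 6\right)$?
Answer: $- \frac{133}{5359} \approx -0.024818$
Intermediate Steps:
$Z{\left(j,R \right)} = 0$ ($Z{\left(j,R \right)} = 0 \cdot 11 = 0$)
$Q{\left(v,O \right)} = 0$
$\frac{133 + Q{\left(-56,-19 \right)}}{-869 - 4490} = \frac{133 + 0}{-869 - 4490} = \frac{133}{-5359} = 133 \left(- \frac{1}{5359}\right) = - \frac{133}{5359}$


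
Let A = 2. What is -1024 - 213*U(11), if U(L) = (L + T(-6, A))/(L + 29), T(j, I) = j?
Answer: -8405/8 ≈ -1050.6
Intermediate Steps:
U(L) = (-6 + L)/(29 + L) (U(L) = (L - 6)/(L + 29) = (-6 + L)/(29 + L))
-1024 - 213*U(11) = -1024 - 213*(-6 + 11)/(29 + 11) = -1024 - 213*5/40 = -1024 - 213*⅛ = -1024 - 213/8 = -8405/8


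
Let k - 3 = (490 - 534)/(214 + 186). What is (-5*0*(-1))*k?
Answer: 0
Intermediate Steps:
k = 289/100 (k = 3 + (490 - 534)/(214 + 186) = 3 - 44/400 = 3 - 44*1/400 = 3 - 11/100 = 289/100 ≈ 2.8900)
(-5*0*(-1))*k = (-5*0*(-1))*(289/100) = (0*(-1))*(289/100) = 0*(289/100) = 0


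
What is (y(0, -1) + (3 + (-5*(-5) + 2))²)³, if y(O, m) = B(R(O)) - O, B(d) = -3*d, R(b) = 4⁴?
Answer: 2299968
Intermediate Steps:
R(b) = 256
y(O, m) = -768 - O (y(O, m) = -3*256 - O = -768 - O)
(y(0, -1) + (3 + (-5*(-5) + 2))²)³ = ((-768 - 1*0) + (3 + (-5*(-5) + 2))²)³ = ((-768 + 0) + (3 + (25 + 2))²)³ = (-768 + (3 + 27)²)³ = (-768 + 30²)³ = (-768 + 900)³ = 132³ = 2299968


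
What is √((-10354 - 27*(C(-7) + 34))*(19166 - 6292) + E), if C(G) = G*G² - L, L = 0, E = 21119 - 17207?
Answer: I*√25885702 ≈ 5087.8*I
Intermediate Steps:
E = 3912
C(G) = G³ (C(G) = G*G² - 1*0 = G³ + 0 = G³)
√((-10354 - 27*(C(-7) + 34))*(19166 - 6292) + E) = √((-10354 - 27*((-7)³ + 34))*(19166 - 6292) + 3912) = √((-10354 - 27*(-343 + 34))*12874 + 3912) = √((-10354 - 27*(-309))*12874 + 3912) = √((-10354 + 8343)*12874 + 3912) = √(-2011*12874 + 3912) = √(-25889614 + 3912) = √(-25885702) = I*√25885702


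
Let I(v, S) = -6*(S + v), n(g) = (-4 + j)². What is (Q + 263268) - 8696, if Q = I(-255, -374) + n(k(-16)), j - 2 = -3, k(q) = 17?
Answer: 258371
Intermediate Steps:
j = -1 (j = 2 - 3 = -1)
n(g) = 25 (n(g) = (-4 - 1)² = (-5)² = 25)
I(v, S) = -6*S - 6*v
Q = 3799 (Q = (-6*(-374) - 6*(-255)) + 25 = (2244 + 1530) + 25 = 3774 + 25 = 3799)
(Q + 263268) - 8696 = (3799 + 263268) - 8696 = 267067 - 8696 = 258371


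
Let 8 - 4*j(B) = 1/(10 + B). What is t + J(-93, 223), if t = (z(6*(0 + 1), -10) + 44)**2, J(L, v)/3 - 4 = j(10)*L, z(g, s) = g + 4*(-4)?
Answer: 49079/80 ≈ 613.49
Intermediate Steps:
j(B) = 2 - 1/(4*(10 + B))
z(g, s) = -16 + g (z(g, s) = g - 16 = -16 + g)
J(L, v) = 12 + 477*L/80 (J(L, v) = 12 + 3*(((79 + 8*10)/(4*(10 + 10)))*L) = 12 + 3*(((1/4)*(79 + 80)/20)*L) = 12 + 3*(((1/4)*(1/20)*159)*L) = 12 + 3*(159*L/80) = 12 + 477*L/80)
t = 1156 (t = ((-16 + 6*(0 + 1)) + 44)**2 = ((-16 + 6*1) + 44)**2 = ((-16 + 6) + 44)**2 = (-10 + 44)**2 = 34**2 = 1156)
t + J(-93, 223) = 1156 + (12 + (477/80)*(-93)) = 1156 + (12 - 44361/80) = 1156 - 43401/80 = 49079/80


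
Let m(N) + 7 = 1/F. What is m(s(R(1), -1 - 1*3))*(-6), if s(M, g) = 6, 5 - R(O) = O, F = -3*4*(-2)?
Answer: 167/4 ≈ 41.750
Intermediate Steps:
F = 24 (F = -12*(-2) = 24)
R(O) = 5 - O
m(N) = -167/24 (m(N) = -7 + 1/24 = -167/24)
m(s(R(1), -1 - 1*3))*(-6) = -167/24*(-6) = 167/4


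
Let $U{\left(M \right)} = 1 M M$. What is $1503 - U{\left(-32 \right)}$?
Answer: $479$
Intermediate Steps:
$U{\left(M \right)} = M^{2}$ ($U{\left(M \right)} = M M = M^{2}$)
$1503 - U{\left(-32 \right)} = 1503 - \left(-32\right)^{2} = 1503 - 1024 = 479$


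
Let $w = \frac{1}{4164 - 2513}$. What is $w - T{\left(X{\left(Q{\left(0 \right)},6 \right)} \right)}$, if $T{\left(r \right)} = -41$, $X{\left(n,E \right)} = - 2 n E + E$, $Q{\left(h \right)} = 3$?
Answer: $\frac{67692}{1651} \approx 41.001$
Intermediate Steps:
$X{\left(n,E \right)} = E - 2 E n$ ($X{\left(n,E \right)} = - 2 E n + E = E - 2 E n$)
$w = \frac{1}{1651} \approx 0.00060569$
$w - T{\left(X{\left(Q{\left(0 \right)},6 \right)} \right)} = \frac{1}{1651} - -41 = \frac{1}{1651} + 41 = \frac{67692}{1651}$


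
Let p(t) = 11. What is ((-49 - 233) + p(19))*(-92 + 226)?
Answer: -36314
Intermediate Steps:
((-49 - 233) + p(19))*(-92 + 226) = ((-49 - 233) + 11)*(-92 + 226) = (-282 + 11)*134 = -271*134 = -36314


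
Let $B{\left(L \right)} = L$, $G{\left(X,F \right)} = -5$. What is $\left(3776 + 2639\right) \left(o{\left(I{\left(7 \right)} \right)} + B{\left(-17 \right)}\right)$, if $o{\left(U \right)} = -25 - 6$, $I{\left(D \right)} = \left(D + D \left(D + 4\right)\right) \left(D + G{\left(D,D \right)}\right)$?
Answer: $-307920$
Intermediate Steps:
$I{\left(D \right)} = \left(-5 + D\right) \left(D + D \left(4 + D\right)\right)$ ($I{\left(D \right)} = \left(D + D \left(D + 4\right)\right) \left(D - 5\right) = \left(D + D \left(4 + D\right)\right) \left(-5 + D\right) = \left(-5 + D\right) \left(D + D \left(4 + D\right)\right)$)
$o{\left(U \right)} = -31$ ($o{\left(U \right)} = -25 - 6 = -31$)
$\left(3776 + 2639\right) \left(o{\left(I{\left(7 \right)} \right)} + B{\left(-17 \right)}\right) = \left(3776 + 2639\right) \left(-31 - 17\right) = 6415 \left(-48\right) = -307920$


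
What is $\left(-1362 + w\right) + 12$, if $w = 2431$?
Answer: $1081$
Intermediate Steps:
$\left(-1362 + w\right) + 12 = \left(-1362 + 2431\right) + 12 = 1069 + 12 = 1081$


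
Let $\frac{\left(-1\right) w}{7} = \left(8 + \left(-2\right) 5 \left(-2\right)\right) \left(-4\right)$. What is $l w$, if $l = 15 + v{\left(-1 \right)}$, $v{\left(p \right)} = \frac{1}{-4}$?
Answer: $11564$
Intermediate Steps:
$v{\left(p \right)} = - \frac{1}{4}$
$w = 784$ ($w = - 7 \left(8 + \left(-2\right) 5 \left(-2\right)\right) \left(-4\right) = - 7 \left(8 - -20\right) \left(-4\right) = - 7 \left(8 + 20\right) \left(-4\right) = - 7 \cdot 28 \left(-4\right) = \left(-7\right) \left(-112\right) = 784$)
$l = \frac{59}{4}$ ($l = 15 - \frac{1}{4} = \frac{59}{4} \approx 14.75$)
$l w = \frac{59}{4} \cdot 784 = 11564$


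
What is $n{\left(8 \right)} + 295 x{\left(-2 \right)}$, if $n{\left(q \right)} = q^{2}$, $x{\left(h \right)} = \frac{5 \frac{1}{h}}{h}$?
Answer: $\frac{1731}{4} \approx 432.75$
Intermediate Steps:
$x{\left(h \right)} = \frac{5}{h^{2}}$
$n{\left(8 \right)} + 295 x{\left(-2 \right)} = 8^{2} + 295 \cdot \frac{5}{4} = 64 + 295 \cdot 5 \cdot \frac{1}{4} = 64 + 295 \cdot \frac{5}{4} = 64 + \frac{1475}{4} = \frac{1731}{4}$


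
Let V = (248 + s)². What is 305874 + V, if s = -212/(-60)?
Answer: 83057179/225 ≈ 3.6914e+5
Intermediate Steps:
s = 53/15 (s = -212*(-1/60) = 53/15 ≈ 3.5333)
V = 14235529/225 (V = (248 + 53/15)² = (3773/15)² = 14235529/225 ≈ 63269.)
305874 + V = 305874 + 14235529/225 = 83057179/225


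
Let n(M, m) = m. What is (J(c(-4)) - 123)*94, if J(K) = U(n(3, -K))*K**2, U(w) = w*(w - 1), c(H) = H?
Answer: 6486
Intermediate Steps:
U(w) = w*(-1 + w)
J(K) = -K**3*(-1 - K) (J(K) = ((-K)*(-1 - K))*K**2 = (-K*(-1 - K))*K**2 = -K**3*(-1 - K))
(J(c(-4)) - 123)*94 = ((-4)**3*(1 - 4) - 123)*94 = (-64*(-3) - 123)*94 = (192 - 123)*94 = 69*94 = 6486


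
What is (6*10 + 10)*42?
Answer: 2940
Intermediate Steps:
(6*10 + 10)*42 = (60 + 10)*42 = 70*42 = 2940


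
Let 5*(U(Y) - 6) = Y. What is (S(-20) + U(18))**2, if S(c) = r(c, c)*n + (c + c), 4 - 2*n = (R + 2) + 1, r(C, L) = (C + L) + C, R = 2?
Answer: 4/25 ≈ 0.16000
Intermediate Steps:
r(C, L) = L + 2*C
n = -1/2 (n = 2 - ((2 + 2) + 1)/2 = 2 - (4 + 1)/2 = 2 - 1/2*5 = 2 - 5/2 = -1/2 ≈ -0.50000)
U(Y) = 6 + Y/5
S(c) = c/2 (S(c) = (c + 2*c)*(-1/2) + (c + c) = (3*c)*(-1/2) + 2*c = -3*c/2 + 2*c = c/2)
(S(-20) + U(18))**2 = ((1/2)*(-20) + (6 + (1/5)*18))**2 = (-10 + (6 + 18/5))**2 = (-10 + 48/5)**2 = (-2/5)**2 = 4/25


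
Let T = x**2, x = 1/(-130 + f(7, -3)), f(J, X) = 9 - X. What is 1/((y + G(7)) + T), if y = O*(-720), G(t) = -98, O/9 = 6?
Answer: -13924/542729671 ≈ -2.5655e-5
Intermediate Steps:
O = 54 (O = 9*6 = 54)
y = -38880 (y = 54*(-720) = -38880)
x = -1/118 (x = 1/(-130 + (9 - 1*(-3))) = 1/(-130 + (9 + 3)) = 1/(-130 + 12) = 1/(-118) = -1/118 ≈ -0.0084746)
T = 1/13924 (T = (-1/118)**2 = 1/13924 ≈ 7.1818e-5)
1/((y + G(7)) + T) = 1/((-38880 - 98) + 1/13924) = 1/(-38978 + 1/13924) = 1/(-542729671/13924) = -13924/542729671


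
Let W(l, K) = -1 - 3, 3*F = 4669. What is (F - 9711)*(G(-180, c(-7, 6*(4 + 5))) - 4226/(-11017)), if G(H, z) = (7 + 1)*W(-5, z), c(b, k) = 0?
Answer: 2840417184/11017 ≈ 2.5782e+5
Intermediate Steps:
F = 4669/3 (F = (1/3)*4669 = 4669/3 ≈ 1556.3)
W(l, K) = -4
G(H, z) = -32 (G(H, z) = (7 + 1)*(-4) = 8*(-4) = -32)
(F - 9711)*(G(-180, c(-7, 6*(4 + 5))) - 4226/(-11017)) = (4669/3 - 9711)*(-32 - 4226/(-11017)) = -24464*(-32 - 4226*(-1/11017))/3 = -24464*(-32 + 4226/11017)/3 = -24464/3*(-348318/11017) = 2840417184/11017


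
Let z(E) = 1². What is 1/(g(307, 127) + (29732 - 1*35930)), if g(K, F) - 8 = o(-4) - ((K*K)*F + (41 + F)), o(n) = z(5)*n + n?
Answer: -1/11975989 ≈ -8.3500e-8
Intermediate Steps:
z(E) = 1
o(n) = 2*n (o(n) = 1*n + n = n + n = 2*n)
g(K, F) = -41 - F - F*K² (g(K, F) = 8 + (2*(-4) - ((K*K)*F + (41 + F))) = 8 + (-8 - (K²*F + (41 + F))) = 8 + (-8 - (F*K² + (41 + F))) = 8 + (-8 - (41 + F + F*K²)) = 8 + (-8 + (-41 - F - F*K²)) = 8 + (-49 - F - F*K²) = -41 - F - F*K²)
1/(g(307, 127) + (29732 - 1*35930)) = 1/((-41 - 1*127 - 1*127*307²) + (29732 - 1*35930)) = 1/((-41 - 127 - 1*127*94249) + (29732 - 35930)) = 1/((-41 - 127 - 11969623) - 6198) = 1/(-11969791 - 6198) = 1/(-11975989) = -1/11975989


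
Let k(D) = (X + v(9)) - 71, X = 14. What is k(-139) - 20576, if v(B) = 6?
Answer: -20627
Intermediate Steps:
k(D) = -51 (k(D) = (14 + 6) - 71 = 20 - 71 = -51)
k(-139) - 20576 = -51 - 20576 = -20627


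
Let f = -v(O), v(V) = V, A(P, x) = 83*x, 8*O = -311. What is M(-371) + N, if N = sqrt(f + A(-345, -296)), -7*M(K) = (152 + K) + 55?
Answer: 164/7 + I*sqrt(392466)/4 ≈ 23.429 + 156.62*I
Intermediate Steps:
O = -311/8 (O = (1/8)*(-311) = -311/8 ≈ -38.875)
M(K) = -207/7 - K/7 (M(K) = -((152 + K) + 55)/7 = -(207 + K)/7 = -207/7 - K/7)
f = 311/8 (f = -1*(-311/8) = 311/8 ≈ 38.875)
N = I*sqrt(392466)/4 (N = sqrt(311/8 + 83*(-296)) = sqrt(311/8 - 24568) = sqrt(-196233/8) = I*sqrt(392466)/4 ≈ 156.62*I)
M(-371) + N = (-207/7 - 1/7*(-371)) + I*sqrt(392466)/4 = (-207/7 + 53) + I*sqrt(392466)/4 = 164/7 + I*sqrt(392466)/4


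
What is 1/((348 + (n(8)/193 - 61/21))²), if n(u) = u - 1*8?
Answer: 441/52519009 ≈ 8.3970e-6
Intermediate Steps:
n(u) = -8 + u (n(u) = u - 8 = -8 + u)
1/((348 + (n(8)/193 - 61/21))²) = 1/((348 + ((-8 + 8)/193 - 61/21))²) = 1/((348 + (0*(1/193) - 61*1/21))²) = 1/((348 + (0 - 61/21))²) = 1/((348 - 61/21)²) = 1/((7247/21)²) = 1/(52519009/441) = 441/52519009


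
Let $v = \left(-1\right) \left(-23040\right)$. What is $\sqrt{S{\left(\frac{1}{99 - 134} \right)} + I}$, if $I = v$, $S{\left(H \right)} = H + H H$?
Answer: $\frac{\sqrt{28223966}}{35} \approx 151.79$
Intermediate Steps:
$v = 23040$
$S{\left(H \right)} = H + H^{2}$
$I = 23040$
$\sqrt{S{\left(\frac{1}{99 - 134} \right)} + I} = \sqrt{\frac{1 + \frac{1}{99 - 134}}{99 - 134} + 23040} = \sqrt{\frac{1 + \frac{1}{-35}}{-35} + 23040} = \sqrt{- \frac{1 - \frac{1}{35}}{35} + 23040} = \sqrt{\left(- \frac{1}{35}\right) \frac{34}{35} + 23040} = \sqrt{- \frac{34}{1225} + 23040} = \sqrt{\frac{28223966}{1225}} = \frac{\sqrt{28223966}}{35}$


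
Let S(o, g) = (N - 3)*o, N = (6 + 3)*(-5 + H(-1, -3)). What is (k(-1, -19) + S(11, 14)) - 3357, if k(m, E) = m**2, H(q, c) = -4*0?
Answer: -3884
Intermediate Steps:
H(q, c) = 0
N = -45 (N = (6 + 3)*(-5 + 0) = 9*(-5) = -45)
S(o, g) = -48*o (S(o, g) = (-45 - 3)*o = -48*o)
(k(-1, -19) + S(11, 14)) - 3357 = ((-1)**2 - 48*11) - 3357 = (1 - 528) - 3357 = -527 - 3357 = -3884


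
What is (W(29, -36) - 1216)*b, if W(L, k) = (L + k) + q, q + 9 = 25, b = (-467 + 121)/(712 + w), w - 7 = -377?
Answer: 208811/171 ≈ 1221.1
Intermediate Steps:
w = -370 (w = 7 - 377 = -370)
b = -173/171 (b = (-467 + 121)/(712 - 370) = -346/342 = -346*1/342 = -173/171 ≈ -1.0117)
q = 16 (q = -9 + 25 = 16)
W(L, k) = 16 + L + k (W(L, k) = (L + k) + 16 = 16 + L + k)
(W(29, -36) - 1216)*b = ((16 + 29 - 36) - 1216)*(-173/171) = (9 - 1216)*(-173/171) = -1207*(-173/171) = 208811/171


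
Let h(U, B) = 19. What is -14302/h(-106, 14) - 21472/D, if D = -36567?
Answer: -522573266/694773 ≈ -752.15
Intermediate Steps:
-14302/h(-106, 14) - 21472/D = -14302/19 - 21472/(-36567) = -14302*1/19 - 21472*(-1/36567) = -14302/19 + 21472/36567 = -522573266/694773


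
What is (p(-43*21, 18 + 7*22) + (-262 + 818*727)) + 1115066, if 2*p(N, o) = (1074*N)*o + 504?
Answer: -81694950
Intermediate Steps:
p(N, o) = 252 + 537*N*o (p(N, o) = ((1074*N)*o + 504)/2 = (1074*N*o + 504)/2 = (504 + 1074*N*o)/2 = 252 + 537*N*o)
(p(-43*21, 18 + 7*22) + (-262 + 818*727)) + 1115066 = ((252 + 537*(-43*21)*(18 + 7*22)) + (-262 + 818*727)) + 1115066 = ((252 + 537*(-903)*(18 + 154)) + (-262 + 594686)) + 1115066 = ((252 + 537*(-903)*172) + 594424) + 1115066 = ((252 - 83404692) + 594424) + 1115066 = (-83404440 + 594424) + 1115066 = -82810016 + 1115066 = -81694950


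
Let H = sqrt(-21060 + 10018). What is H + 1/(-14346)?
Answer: -1/14346 + I*sqrt(11042) ≈ -6.9706e-5 + 105.08*I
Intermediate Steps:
H = I*sqrt(11042) (H = sqrt(-11042) = I*sqrt(11042) ≈ 105.08*I)
H + 1/(-14346) = I*sqrt(11042) + 1/(-14346) = I*sqrt(11042) - 1/14346 = -1/14346 + I*sqrt(11042)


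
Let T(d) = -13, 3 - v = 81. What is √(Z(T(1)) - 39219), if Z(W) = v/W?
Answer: 3*I*√4357 ≈ 198.02*I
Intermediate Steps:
v = -78 (v = 3 - 1*81 = 3 - 81 = -78)
Z(W) = -78/W
√(Z(T(1)) - 39219) = √(-78/(-13) - 39219) = √(-78*(-1/13) - 39219) = √(6 - 39219) = √(-39213) = 3*I*√4357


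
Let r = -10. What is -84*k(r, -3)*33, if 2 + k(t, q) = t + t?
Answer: 60984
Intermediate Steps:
k(t, q) = -2 + 2*t (k(t, q) = -2 + (t + t) = -2 + 2*t)
-84*k(r, -3)*33 = -84*(-2 + 2*(-10))*33 = -84*(-2 - 20)*33 = -84*(-22)*33 = 1848*33 = 60984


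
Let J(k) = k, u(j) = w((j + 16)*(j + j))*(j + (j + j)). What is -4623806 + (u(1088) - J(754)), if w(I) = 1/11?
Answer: -50866896/11 ≈ -4.6243e+6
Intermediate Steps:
w(I) = 1/11
u(j) = 3*j/11 (u(j) = (j + (j + j))/11 = (j + 2*j)/11 = (3*j)/11 = 3*j/11)
-4623806 + (u(1088) - J(754)) = -4623806 + ((3/11)*1088 - 1*754) = -4623806 + (3264/11 - 754) = -4623806 - 5030/11 = -50866896/11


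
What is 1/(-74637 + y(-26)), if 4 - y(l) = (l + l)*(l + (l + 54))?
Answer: -1/74529 ≈ -1.3418e-5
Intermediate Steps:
y(l) = 4 - 2*l*(54 + 2*l) (y(l) = 4 - (l + l)*(l + (l + 54)) = 4 - 2*l*(l + (54 + l)) = 4 - 2*l*(54 + 2*l))
1/(-74637 + y(-26)) = 1/(-74637 + (4 - 108*(-26) - 4*(-26)²)) = 1/(-74637 + (4 + 2808 - 4*676)) = 1/(-74637 + (4 + 2808 - 2704)) = 1/(-74637 + 108) = 1/(-74529) = -1/74529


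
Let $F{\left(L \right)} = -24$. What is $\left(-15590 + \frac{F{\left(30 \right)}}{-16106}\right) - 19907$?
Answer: $- \frac{285857329}{8053} \approx -35497.0$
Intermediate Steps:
$\left(-15590 + \frac{F{\left(30 \right)}}{-16106}\right) - 19907 = \left(-15590 - \frac{24}{-16106}\right) - 19907 = \left(-15590 - - \frac{12}{8053}\right) - 19907 = \left(-15590 + \frac{12}{8053}\right) - 19907 = - \frac{125546258}{8053} - 19907 = - \frac{285857329}{8053}$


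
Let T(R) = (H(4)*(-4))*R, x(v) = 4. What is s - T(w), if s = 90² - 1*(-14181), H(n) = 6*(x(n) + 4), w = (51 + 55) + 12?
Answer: 44937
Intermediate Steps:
w = 118 (w = 106 + 12 = 118)
H(n) = 48 (H(n) = 6*(4 + 4) = 6*8 = 48)
T(R) = -192*R (T(R) = (48*(-4))*R = -192*R)
s = 22281 (s = 8100 + 14181 = 22281)
s - T(w) = 22281 - (-192)*118 = 22281 - 1*(-22656) = 22281 + 22656 = 44937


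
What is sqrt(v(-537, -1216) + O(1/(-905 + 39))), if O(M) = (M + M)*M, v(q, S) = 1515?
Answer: sqrt(1136183342)/866 ≈ 38.923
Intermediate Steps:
O(M) = 2*M**2 (O(M) = (2*M)*M = 2*M**2)
sqrt(v(-537, -1216) + O(1/(-905 + 39))) = sqrt(1515 + 2*(1/(-905 + 39))**2) = sqrt(1515 + 2*(1/(-866))**2) = sqrt(1515 + 2*(-1/866)**2) = sqrt(1515 + 2*(1/749956)) = sqrt(1515 + 1/374978) = sqrt(568091671/374978) = sqrt(1136183342)/866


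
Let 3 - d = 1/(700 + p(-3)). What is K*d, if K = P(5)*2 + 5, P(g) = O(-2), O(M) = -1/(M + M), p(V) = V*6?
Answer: 2045/124 ≈ 16.492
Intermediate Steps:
p(V) = 6*V
O(M) = -1/(2*M)
P(g) = ¼ (P(g) = -½/(-2) = -½*(-½) = ¼)
K = 11/2 (K = (¼)*2 + 5 = ½ + 5 = 11/2 ≈ 5.5000)
d = 2045/682 (d = 3 - 1/(700 + 6*(-3)) = 3 - 1/(700 - 18) = 3 - 1/682 = 2045/682 ≈ 2.9985)
K*d = (11/2)*(2045/682) = 2045/124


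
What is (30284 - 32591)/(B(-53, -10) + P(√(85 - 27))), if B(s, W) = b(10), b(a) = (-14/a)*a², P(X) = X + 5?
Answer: 311445/18167 + 2307*√58/18167 ≈ 18.111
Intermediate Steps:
P(X) = 5 + X
b(a) = -14*a
B(s, W) = -140 (B(s, W) = -14*10 = -140)
(30284 - 32591)/(B(-53, -10) + P(√(85 - 27))) = (30284 - 32591)/(-140 + (5 + √(85 - 27))) = -2307/(-140 + (5 + √58)) = -2307/(-135 + √58)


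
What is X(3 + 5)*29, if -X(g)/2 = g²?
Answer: -3712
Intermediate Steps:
X(g) = -2*g²
X(3 + 5)*29 = -2*(3 + 5)²*29 = -2*8²*29 = -2*64*29 = -128*29 = -3712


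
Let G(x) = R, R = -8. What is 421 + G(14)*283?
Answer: -1843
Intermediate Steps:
G(x) = -8
421 + G(14)*283 = 421 - 8*283 = 421 - 2264 = -1843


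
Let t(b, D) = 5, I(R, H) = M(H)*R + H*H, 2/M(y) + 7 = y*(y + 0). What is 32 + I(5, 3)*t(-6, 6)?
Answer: 102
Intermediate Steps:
M(y) = 2/(-7 + y²) (M(y) = 2/(-7 + y*(y + 0)) = 2/(-7 + y*y) = 2/(-7 + y²))
I(R, H) = H² + 2*R/(-7 + H²) (I(R, H) = (2/(-7 + H²))*R + H*H = 2*R/(-7 + H²) + H² = H² + 2*R/(-7 + H²))
32 + I(5, 3)*t(-6, 6) = 32 + ((2*5 + 3²*(-7 + 3²))/(-7 + 3²))*5 = 32 + ((10 + 9*(-7 + 9))/(-7 + 9))*5 = 32 + ((10 + 9*2)/2)*5 = 32 + ((10 + 18)/2)*5 = 32 + ((½)*28)*5 = 32 + 14*5 = 32 + 70 = 102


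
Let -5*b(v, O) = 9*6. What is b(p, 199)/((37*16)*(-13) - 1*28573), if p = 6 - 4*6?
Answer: 54/181345 ≈ 0.00029778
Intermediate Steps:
p = -18 (p = 6 - 24 = -18)
b(v, O) = -54/5 (b(v, O) = -9*6/5 = -⅕*54 = -54/5)
b(p, 199)/((37*16)*(-13) - 1*28573) = -54/(5*((37*16)*(-13) - 1*28573)) = -54/(5*(592*(-13) - 28573)) = -54/(5*(-7696 - 28573)) = -54/5/(-36269) = -54/5*(-1/36269) = 54/181345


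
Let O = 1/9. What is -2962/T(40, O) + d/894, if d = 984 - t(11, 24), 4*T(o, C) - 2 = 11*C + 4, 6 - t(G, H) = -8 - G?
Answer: -95266673/58110 ≈ -1639.4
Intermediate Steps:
t(G, H) = 14 + G (t(G, H) = 6 - (-8 - G) = 6 + (8 + G) = 14 + G)
O = 1/9 ≈ 0.11111
T(o, C) = 3/2 + 11*C/4 (T(o, C) = 1/2 + (11*C + 4)/4 = 1/2 + (4 + 11*C)/4 = 1/2 + (1 + 11*C/4) = 3/2 + 11*C/4)
d = 959 (d = 984 - (14 + 11) = 984 - 1*25 = 984 - 25 = 959)
-2962/T(40, O) + d/894 = -2962/(3/2 + (11/4)*(1/9)) + 959/894 = -2962/(3/2 + 11/36) + 959*(1/894) = -2962/65/36 + 959/894 = -2962*36/65 + 959/894 = -106632/65 + 959/894 = -95266673/58110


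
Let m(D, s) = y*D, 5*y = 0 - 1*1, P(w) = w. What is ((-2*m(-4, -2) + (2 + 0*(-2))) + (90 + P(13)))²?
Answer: 267289/25 ≈ 10692.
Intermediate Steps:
y = -⅕ (y = (0 - 1*1)/5 = (0 - 1)/5 = (⅕)*(-1) = -⅕ ≈ -0.20000)
m(D, s) = -D/5
((-2*m(-4, -2) + (2 + 0*(-2))) + (90 + P(13)))² = ((-(-2)*(-4)/5 + (2 + 0*(-2))) + (90 + 13))² = ((-2*⅘ + (2 + 0)) + 103)² = ((-8/5 + 2) + 103)² = (⅖ + 103)² = (517/5)² = 267289/25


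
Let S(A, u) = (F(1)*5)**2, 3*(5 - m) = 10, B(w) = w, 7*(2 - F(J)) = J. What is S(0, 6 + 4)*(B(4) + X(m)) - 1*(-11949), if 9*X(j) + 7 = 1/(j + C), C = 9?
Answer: 3521587/288 ≈ 12228.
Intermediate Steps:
F(J) = 2 - J/7
m = 5/3 (m = 5 - 1/3*10 = 5 - 10/3 = 5/3 ≈ 1.6667)
S(A, u) = 4225/49 (S(A, u) = ((2 - 1/7*1)*5)**2 = ((2 - 1/7)*5)**2 = ((13/7)*5)**2 = (65/7)**2 = 4225/49)
X(j) = -7/9 + 1/(9*(9 + j)) (X(j) = -7/9 + 1/(9*(j + 9)) = -7/9 + 1/(9*(9 + j)))
S(0, 6 + 4)*(B(4) + X(m)) - 1*(-11949) = 4225*(4 + (-62 - 7*5/3)/(9*(9 + 5/3)))/49 - 1*(-11949) = 4225*(4 + (-62 - 35/3)/(9*(32/3)))/49 + 11949 = 4225*(4 + (1/9)*(3/32)*(-221/3))/49 + 11949 = 4225*(4 - 221/288)/49 + 11949 = (4225/49)*(931/288) + 11949 = 80275/288 + 11949 = 3521587/288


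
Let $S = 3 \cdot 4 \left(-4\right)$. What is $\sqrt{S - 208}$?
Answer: $16 i \approx 16.0 i$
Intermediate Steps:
$S = -48$ ($S = 12 \left(-4\right) = -48$)
$\sqrt{S - 208} = \sqrt{-48 - 208} = \sqrt{-256} = 16 i$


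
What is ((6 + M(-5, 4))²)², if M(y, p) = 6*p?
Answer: 810000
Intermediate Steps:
((6 + M(-5, 4))²)² = ((6 + 6*4)²)² = ((6 + 24)²)² = (30²)² = 900² = 810000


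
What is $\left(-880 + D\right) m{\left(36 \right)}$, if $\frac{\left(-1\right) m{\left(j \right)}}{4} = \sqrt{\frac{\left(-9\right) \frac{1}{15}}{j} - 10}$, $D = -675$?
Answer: $\frac{622 i \sqrt{9015}}{3} \approx 19686.0 i$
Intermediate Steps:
$m{\left(j \right)} = - 4 \sqrt{-10 - \frac{3}{5 j}}$ ($m{\left(j \right)} = - 4 \sqrt{\frac{\left(-9\right) \frac{1}{15}}{j} - 10} = - 4 \sqrt{- \frac{3}{5 j} - 10} = - 4 \sqrt{-10 - \frac{3}{5 j}}$)
$\left(-880 + D\right) m{\left(36 \right)} = \left(-880 - 675\right) \left(- \frac{4 \sqrt{-250 - \frac{15}{36}}}{5}\right) = - 1555 \left(- \frac{4 \sqrt{-250 - \frac{5}{12}}}{5}\right) = - 1555 \left(- \frac{4 \sqrt{- \frac{3005}{12}}}{5}\right) = - 1555 \left(- \frac{4 \frac{i \sqrt{9015}}{6}}{5}\right) = - 1555 \left(- \frac{2 i \sqrt{9015}}{15}\right) = \frac{622 i \sqrt{9015}}{3}$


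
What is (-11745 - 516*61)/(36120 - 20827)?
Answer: -43221/15293 ≈ -2.8262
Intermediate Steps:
(-11745 - 516*61)/(36120 - 20827) = (-11745 - 31476)/15293 = -43221*1/15293 = -43221/15293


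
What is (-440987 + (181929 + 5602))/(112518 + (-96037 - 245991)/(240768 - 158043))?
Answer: -10483573800/4653854761 ≈ -2.2527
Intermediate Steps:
(-440987 + (181929 + 5602))/(112518 + (-96037 - 245991)/(240768 - 158043)) = (-440987 + 187531)/(112518 - 342028/82725) = -253456/(112518 - 342028*1/82725) = -253456/(112518 - 342028/82725) = -253456/9307709522/82725 = -253456*82725/9307709522 = -10483573800/4653854761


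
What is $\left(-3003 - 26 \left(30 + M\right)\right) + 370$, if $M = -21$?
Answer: $-2867$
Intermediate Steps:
$\left(-3003 - 26 \left(30 + M\right)\right) + 370 = \left(-3003 - 26 \left(30 - 21\right)\right) + 370 = \left(-3003 - 234\right) + 370 = -3237 + 370 = -2867$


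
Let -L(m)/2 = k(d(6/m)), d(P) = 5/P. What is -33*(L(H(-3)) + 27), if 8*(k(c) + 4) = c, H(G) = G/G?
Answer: -9185/8 ≈ -1148.1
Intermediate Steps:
H(G) = 1
k(c) = -4 + c/8
L(m) = 8 - 5*m/24 (L(m) = -2*(-4 + (5/((6/m)))/8) = -2*(-4 + (5*(m/6))/8) = -2*(-4 + (5*m/6)/8) = -2*(-4 + 5*m/48) = 8 - 5*m/24)
-33*(L(H(-3)) + 27) = -33*((8 - 5/24*1) + 27) = -33*((8 - 5/24) + 27) = -33*(187/24 + 27) = -33*835/24 = -9185/8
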